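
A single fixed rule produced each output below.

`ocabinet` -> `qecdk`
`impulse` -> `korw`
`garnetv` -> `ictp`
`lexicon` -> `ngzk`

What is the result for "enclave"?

Rule — shift every letter 2 places forward in the alphabet (wrapping around), then delete the last 3 characters.
Working it through for "enclave": intermediate "gpencxg", final "gpen".

gpen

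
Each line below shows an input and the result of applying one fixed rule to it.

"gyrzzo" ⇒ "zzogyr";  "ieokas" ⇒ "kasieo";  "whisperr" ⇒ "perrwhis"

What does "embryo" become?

ryoemb

What's happening: swap the front and back halves of the string.
Doing the same to "embryo": "ryoemb".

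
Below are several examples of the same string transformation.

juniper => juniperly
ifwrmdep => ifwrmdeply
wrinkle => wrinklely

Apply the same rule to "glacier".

glacierly

Looking at the pairs, the operation is to append "ly".
"glacier" → "glacierly".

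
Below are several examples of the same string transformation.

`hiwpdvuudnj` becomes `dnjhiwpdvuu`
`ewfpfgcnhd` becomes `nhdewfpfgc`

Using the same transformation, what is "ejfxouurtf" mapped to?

The transformation: move the last 3 characters to the front (rotate right by 3).
On "ejfxouurtf" that produces "rtfejfxouu".

rtfejfxouu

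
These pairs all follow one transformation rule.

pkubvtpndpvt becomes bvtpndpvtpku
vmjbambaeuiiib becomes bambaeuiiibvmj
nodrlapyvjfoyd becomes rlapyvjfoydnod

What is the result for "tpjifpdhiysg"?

The rule is to move the first 3 characters to the end (rotate left by 3).
For "tpjifpdhiysg" the result is "ifpdhiysgtpj".

ifpdhiysgtpj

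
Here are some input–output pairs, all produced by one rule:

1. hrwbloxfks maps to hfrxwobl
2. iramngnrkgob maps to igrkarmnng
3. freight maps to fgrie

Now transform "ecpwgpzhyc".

The rule is to delete the last 2 characters, then take characters alternately from the front and the back (1st, last, 2nd, 2nd-last, ...).
On "ecpwgpzhyc": the first step gives "ecpwgpzh", and the second then gives "ehczppwg".

ehczppwg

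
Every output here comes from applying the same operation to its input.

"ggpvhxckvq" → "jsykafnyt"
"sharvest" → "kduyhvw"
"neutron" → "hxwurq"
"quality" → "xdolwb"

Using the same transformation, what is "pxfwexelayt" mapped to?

In each case the input is transformed by: shift every letter 3 places forward in the alphabet (wrapping around), then delete the first character.
Working it through for "pxfwexelayt": intermediate "saizhahodbw", final "aizhahodbw".

aizhahodbw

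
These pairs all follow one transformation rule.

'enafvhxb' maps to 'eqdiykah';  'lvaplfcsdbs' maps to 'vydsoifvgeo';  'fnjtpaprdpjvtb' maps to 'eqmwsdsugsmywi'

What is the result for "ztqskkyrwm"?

The rule is to shift every letter 3 places forward in the alphabet (wrapping around), then swap the first and last characters.
Applying both steps to "ztqskkyrwm": "cwtvnnbuzp", then "pwtvnnbuzc".

pwtvnnbuzc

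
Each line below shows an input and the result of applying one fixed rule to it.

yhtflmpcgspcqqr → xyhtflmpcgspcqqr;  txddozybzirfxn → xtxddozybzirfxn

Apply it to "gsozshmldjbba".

xgsozshmldjbba

Each output is the input with this applied: prepend "x".
So "gsozshmldjbba" becomes "xgsozshmldjbba".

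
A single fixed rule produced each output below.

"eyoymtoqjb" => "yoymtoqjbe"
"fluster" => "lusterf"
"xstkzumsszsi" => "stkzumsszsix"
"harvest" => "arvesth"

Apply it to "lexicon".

exiconl

In each case the input is transformed by: move the first character to the end.
Doing the same to "lexicon": "exiconl".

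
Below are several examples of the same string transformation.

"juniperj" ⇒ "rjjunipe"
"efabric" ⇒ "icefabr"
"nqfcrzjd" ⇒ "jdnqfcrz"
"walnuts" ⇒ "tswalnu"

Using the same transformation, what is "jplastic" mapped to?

icjplast

Looking at the pairs, the operation is to move the last 2 characters to the front (rotate right by 2).
For "jplastic" the result is "icjplast".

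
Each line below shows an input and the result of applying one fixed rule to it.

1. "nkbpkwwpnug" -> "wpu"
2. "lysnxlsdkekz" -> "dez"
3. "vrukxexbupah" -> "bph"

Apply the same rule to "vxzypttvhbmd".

vbd

Rule — keep every other character starting from the second (positions 2nd, 4th, 6th, ...), then keep only the last 3 characters.
For "vxzypttvhbmd", step one produces "xytvbd"; step two turns that into "vbd".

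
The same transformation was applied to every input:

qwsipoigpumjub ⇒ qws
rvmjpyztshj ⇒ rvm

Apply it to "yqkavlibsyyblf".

yqk

The transformation: keep only the first 3 characters.
So "yqkavlibsyyblf" becomes "yqk".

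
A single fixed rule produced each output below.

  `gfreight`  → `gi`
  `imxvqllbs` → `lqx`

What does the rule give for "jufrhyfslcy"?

The pattern: sort the characters into alphabetical order, then keep one character in every 3, starting at position 3 (positions 3rd, 6th, 9th, ...).
Starting from "jufrhyfslcy": after the first operation, "cffhjlrsuyy"; after the second, "flu".

flu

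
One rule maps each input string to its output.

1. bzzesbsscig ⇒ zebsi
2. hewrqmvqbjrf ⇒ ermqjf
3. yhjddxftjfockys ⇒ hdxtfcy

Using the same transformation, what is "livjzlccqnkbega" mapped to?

Rule — keep every other character starting from the second (positions 2nd, 4th, 6th, ...).
Doing the same to "livjzlccqnkbega": "ijlcnbg".

ijlcnbg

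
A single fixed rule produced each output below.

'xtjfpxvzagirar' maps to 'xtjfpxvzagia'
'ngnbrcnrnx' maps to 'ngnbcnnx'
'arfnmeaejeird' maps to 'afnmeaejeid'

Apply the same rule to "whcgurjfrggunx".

whcgujfggunx

What's happening: remove every "r".
Doing the same to "whcgurjfrggunx": "whcgujfggunx".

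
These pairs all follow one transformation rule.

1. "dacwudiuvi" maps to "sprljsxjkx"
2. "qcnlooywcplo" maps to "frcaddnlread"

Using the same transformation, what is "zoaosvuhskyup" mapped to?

odpdhkjwhznje

The transformation: shift every letter 11 places backward in the alphabet (wrapping around).
Doing the same to "zoaosvuhskyup": "odpdhkjwhznje".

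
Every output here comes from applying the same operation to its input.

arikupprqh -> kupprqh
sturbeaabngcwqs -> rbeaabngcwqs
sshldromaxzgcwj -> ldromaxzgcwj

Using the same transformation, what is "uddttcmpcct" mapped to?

The rule is to delete the first 3 characters.
Applying that to "uddttcmpcct" gives "ttcmpcct".

ttcmpcct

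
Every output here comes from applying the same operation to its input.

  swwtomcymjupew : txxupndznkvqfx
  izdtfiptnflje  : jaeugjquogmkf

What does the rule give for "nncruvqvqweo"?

Rule — shift every letter 1 place forward in the alphabet (wrapping around).
Doing the same to "nncruvqvqweo": "oodsvwrwrxfp".

oodsvwrwrxfp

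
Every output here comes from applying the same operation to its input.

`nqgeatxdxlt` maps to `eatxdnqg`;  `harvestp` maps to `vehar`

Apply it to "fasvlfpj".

vlfas

Looking at the pairs, the operation is to delete the last 3 characters, then move the first 3 characters to the end (rotate left by 3).
On "fasvlfpj": the first step gives "fasvl", and the second then gives "vlfas".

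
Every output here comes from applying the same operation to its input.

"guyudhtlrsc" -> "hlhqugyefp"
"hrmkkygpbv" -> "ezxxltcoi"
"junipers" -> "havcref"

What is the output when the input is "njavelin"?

What's happening: shift every letter 13 places forward in the alphabet (wrapping around) — i.e. ROT13, then delete the first character.
Starting from "njavelin": after the first operation, "awniryva"; after the second, "wniryva".
(Check on "guyudhtlrsc": → "thlhqugyefp" → "hlhqugyefp" ✓)

wniryva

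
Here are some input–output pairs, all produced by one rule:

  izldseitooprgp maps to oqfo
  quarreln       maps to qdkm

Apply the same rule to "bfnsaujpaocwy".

Looking at the pairs, the operation is to shift every letter 1 place backward in the alphabet (wrapping around), then keep only the last 4 characters.
Starting from "bfnsaujpaocwy": after the first operation, "aemrztioznbvx"; after the second, "nbvx".

nbvx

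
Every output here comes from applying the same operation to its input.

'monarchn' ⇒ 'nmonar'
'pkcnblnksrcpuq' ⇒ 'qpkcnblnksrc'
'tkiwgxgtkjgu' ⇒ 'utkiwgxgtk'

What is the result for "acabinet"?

The pattern: move the last character to the front, then delete the last 2 characters.
"acabinet" → "tacabine" → "tacabi".

tacabi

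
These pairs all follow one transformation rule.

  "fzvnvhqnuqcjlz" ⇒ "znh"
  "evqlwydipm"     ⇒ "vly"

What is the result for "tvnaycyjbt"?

The pattern: keep every other character starting from the second (positions 2nd, 4th, 6th, ...), then keep only the first 3 characters.
For "tvnaycyjbt", step one produces "vacjt"; step two turns that into "vac".

vac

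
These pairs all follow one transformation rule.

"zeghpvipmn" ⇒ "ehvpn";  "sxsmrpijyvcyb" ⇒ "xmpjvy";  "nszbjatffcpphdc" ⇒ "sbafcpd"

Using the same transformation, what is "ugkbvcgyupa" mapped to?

Each output is the input with this applied: keep every other character starting from the second (positions 2nd, 4th, 6th, ...).
Doing the same to "ugkbvcgyupa": "gbcyp".

gbcyp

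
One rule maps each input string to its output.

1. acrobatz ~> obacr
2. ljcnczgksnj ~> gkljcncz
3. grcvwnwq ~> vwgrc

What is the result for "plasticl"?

stpla

In each case the input is transformed by: delete the last 3 characters, then move the last 2 characters to the front (rotate right by 2).
Applying that to "plasticl" gives "stpla".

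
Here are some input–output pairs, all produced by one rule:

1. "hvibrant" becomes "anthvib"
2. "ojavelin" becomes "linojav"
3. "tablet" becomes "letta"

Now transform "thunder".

derthu

The transformation: move the last 3 characters to the front (rotate right by 3), then delete the last character.
Working it through for "thunder": intermediate "derthun", final "derthu".
(Check on "tablet": → "lettab" → "letta" ✓)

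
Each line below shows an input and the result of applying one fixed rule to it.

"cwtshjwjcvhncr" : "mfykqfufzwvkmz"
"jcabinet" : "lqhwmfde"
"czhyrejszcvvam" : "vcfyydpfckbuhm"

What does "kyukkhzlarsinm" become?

Looking at the pairs, the operation is to swap the front and back halves of the string, then shift every letter 3 places forward in the alphabet (wrapping around).
Working it through for "kyukkhzlarsinm": intermediate "larsinmkyukkhz", final "oduvlqpnbxnnkc".

oduvlqpnbxnnkc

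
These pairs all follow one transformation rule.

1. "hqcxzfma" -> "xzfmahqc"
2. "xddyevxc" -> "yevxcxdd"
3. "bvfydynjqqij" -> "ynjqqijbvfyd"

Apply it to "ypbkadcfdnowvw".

cfdnowvwypbkad

Each output is the input with this applied: swap the front and back halves of the string, then move the last character to the front.
"ypbkadcfdnowvw" → "fdnowvwypbkadc" → "cfdnowvwypbkad".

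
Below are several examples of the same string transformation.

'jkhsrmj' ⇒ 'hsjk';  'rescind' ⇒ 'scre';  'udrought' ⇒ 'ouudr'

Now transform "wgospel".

In each case the input is transformed by: delete the last 3 characters, then move the last 2 characters to the front (rotate right by 2).
Doing the same to "wgospel": "oswg".

oswg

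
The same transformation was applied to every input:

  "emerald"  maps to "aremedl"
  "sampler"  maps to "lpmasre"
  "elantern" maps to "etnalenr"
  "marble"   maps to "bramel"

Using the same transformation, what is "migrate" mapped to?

Looking at the pairs, the operation is to reverse the string, then move the first 2 characters to the end (rotate left by 2).
For "migrate", step one produces "etargim"; step two turns that into "argimet".

argimet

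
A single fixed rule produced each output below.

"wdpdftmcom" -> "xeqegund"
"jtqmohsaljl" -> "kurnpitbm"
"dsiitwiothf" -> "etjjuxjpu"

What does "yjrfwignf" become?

zksgxjh

In each case the input is transformed by: shift every letter 1 place forward in the alphabet (wrapping around), then delete the last 2 characters.
Applying both steps to "yjrfwignf": "zksgxjhog", then "zksgxjh".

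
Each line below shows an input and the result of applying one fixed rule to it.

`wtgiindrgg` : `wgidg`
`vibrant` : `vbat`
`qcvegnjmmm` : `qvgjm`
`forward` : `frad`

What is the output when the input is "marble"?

mrl

The pattern: keep every other character starting from the first (positions 1st, 3rd, 5th, ...).
On "marble" that produces "mrl".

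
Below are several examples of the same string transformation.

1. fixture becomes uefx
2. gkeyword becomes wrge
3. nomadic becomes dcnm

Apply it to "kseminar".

iake

Rule — keep every other character starting from the first (positions 1st, 3rd, 5th, ...), then move the first 2 characters to the end (rotate left by 2).
On "kseminar": the first step gives "keia", and the second then gives "iake".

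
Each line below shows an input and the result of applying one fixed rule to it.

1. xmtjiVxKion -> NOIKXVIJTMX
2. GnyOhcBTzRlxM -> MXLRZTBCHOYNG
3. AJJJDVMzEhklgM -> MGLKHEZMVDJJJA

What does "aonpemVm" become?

MVMEPNOA

What's happening: reverse the string, then convert every letter to uppercase.
For "aonpemVm", step one produces "mVmepnoa"; step two turns that into "MVMEPNOA".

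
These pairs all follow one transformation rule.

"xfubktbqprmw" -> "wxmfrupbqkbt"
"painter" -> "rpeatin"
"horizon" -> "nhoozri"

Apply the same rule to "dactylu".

udlayct

Each output is the input with this applied: reverse the string, then take characters alternately from the front and the back (1st, last, 2nd, 2nd-last, ...).
Starting from "dactylu": after the first operation, "ulytcad"; after the second, "udlayct".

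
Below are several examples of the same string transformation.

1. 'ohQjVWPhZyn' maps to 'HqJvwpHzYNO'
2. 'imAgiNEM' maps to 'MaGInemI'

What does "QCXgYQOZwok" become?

cxGyqozWOKq

The pattern: flip the case of every letter, then move the first character to the end.
For "QCXgYQOZwok", step one produces "qcxGyqozWOK"; step two turns that into "cxGyqozWOKq".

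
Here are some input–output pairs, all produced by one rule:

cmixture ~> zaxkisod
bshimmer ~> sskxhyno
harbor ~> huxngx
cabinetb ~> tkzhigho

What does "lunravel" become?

gbkrratx

The rule is to swap the front and back halves of the string, then shift every letter 6 places forward in the alphabet (wrapping around).
On "lunravel": the first step gives "avellunr", and the second then gives "gbkrratx".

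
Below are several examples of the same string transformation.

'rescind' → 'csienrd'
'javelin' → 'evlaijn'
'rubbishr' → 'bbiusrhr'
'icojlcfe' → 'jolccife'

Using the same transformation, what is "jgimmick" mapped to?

The pattern: move the first 3 characters to the end (rotate left by 3), then take characters alternately from the front and the back (1st, last, 2nd, 2nd-last, ...).
"jgimmick" → "mmickjgi" → "mimgijck".

mimgijck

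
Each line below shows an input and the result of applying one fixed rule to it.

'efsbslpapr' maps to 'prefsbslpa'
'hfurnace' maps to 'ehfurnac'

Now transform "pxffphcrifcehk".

cehkpxffphcrif

The rule is to move the first 3 characters to the end (rotate left by 3), then swap the front and back halves of the string.
Starting from "pxffphcrifcehk": after the first operation, "fphcrifcehkpxf"; after the second, "cehkpxffphcrif".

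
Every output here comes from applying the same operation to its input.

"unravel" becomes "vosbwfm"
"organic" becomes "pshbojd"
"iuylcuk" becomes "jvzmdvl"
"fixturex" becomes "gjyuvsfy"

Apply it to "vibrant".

The transformation: shift every letter 1 place forward in the alphabet (wrapping around).
Doing the same to "vibrant": "wjcsbou".

wjcsbou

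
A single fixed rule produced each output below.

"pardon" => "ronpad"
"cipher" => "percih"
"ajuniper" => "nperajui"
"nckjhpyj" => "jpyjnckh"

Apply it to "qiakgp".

Rule — swap the front and back halves of the string, then swap the first and last characters.
Applying both steps to "qiakgp": "kgpqia", then "agpqik".

agpqik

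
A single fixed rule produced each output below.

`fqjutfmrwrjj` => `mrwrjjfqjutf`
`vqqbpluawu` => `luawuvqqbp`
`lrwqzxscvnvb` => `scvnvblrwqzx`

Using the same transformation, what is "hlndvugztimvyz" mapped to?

Rule — swap the front and back halves of the string.
"hlndvugztimvyz" → "ztimvyzhlndvug".

ztimvyzhlndvug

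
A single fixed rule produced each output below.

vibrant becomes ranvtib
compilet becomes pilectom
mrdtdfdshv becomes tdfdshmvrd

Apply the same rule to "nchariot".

ariontch

The transformation: swap the first and last characters, then move the first 3 characters to the end (rotate left by 3).
Doing the same to "nchariot": "ariontch".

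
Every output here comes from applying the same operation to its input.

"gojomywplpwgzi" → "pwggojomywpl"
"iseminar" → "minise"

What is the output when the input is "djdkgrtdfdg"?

The rule is to delete the last 2 characters, then move the last 3 characters to the front (rotate right by 3).
Starting from "djdkgrtdfdg": after the first operation, "djdkgrtdf"; after the second, "tdfdjdkgr".

tdfdjdkgr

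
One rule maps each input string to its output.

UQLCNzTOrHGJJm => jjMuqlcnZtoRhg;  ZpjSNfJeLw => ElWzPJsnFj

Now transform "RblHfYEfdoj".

DOJrBLhFyeF

The transformation: flip the case of every letter, then move the last 3 characters to the front (rotate right by 3).
On "RblHfYEfdoj": the first step gives "rBLhFyeFDOJ", and the second then gives "DOJrBLhFyeF".
(Check on "UQLCNzTOrHGJJm": → "uqlcnZtoRhgjjM" → "jjMuqlcnZtoRhg" ✓)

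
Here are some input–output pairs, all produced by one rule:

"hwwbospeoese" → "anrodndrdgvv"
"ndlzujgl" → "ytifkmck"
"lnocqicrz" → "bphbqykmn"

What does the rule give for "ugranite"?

In each case the input is transformed by: shift every letter 1 place backward in the alphabet (wrapping around), then move the first 3 characters to the end (rotate left by 3).
So "ugranite" becomes "zmhsdtfq".

zmhsdtfq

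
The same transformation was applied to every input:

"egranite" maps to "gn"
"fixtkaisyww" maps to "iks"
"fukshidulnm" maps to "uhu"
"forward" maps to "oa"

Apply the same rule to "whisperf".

hp

Each output is the input with this applied: move the last character to the front, then keep one character in every 3, starting at position 3 (positions 3rd, 6th, 9th, ...).
"whisperf" → "fwhisper" → "hp".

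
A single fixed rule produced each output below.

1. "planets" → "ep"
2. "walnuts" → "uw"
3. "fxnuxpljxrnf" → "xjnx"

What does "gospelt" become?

The rule is to move the first 3 characters to the end (rotate left by 3), then keep one character in every 3, starting at position 2 (positions 2nd, 5th, 8th, ...).
So "gospelt" becomes "eg".

eg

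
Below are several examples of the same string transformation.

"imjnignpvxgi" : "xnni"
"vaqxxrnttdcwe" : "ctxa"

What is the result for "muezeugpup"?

peu

Each output is the input with this applied: reverse the string, then keep one character in every 3, starting at position 3 (positions 3rd, 6th, 9th, ...).
On "muezeugpup": the first step gives "pupguezeum", and the second then gives "peu".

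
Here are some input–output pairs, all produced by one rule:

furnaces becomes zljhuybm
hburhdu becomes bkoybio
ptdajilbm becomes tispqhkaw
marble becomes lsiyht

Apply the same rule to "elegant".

auhnlsl

The rule is to reverse the string, then shift every letter 7 places forward in the alphabet (wrapping around).
Working it through for "elegant": intermediate "tnagele", final "auhnlsl".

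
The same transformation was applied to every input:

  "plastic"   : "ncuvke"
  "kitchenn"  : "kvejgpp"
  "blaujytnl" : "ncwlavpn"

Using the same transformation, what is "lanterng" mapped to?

cpvgtpi

Each output is the input with this applied: shift every letter 2 places forward in the alphabet (wrapping around), then delete the first character.
On "lanterng": the first step gives "ncpvgtpi", and the second then gives "cpvgtpi".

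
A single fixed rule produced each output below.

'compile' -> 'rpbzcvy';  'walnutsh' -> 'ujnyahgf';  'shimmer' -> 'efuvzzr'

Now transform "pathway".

lcngujn

Looking at the pairs, the operation is to shift every letter 13 places forward in the alphabet (wrapping around) — i.e. ROT13, then move the last character to the front.
On "pathway": the first step gives "cngujnl", and the second then gives "lcngujn".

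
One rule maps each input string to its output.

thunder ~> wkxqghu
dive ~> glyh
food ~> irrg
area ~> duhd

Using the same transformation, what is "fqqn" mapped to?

The transformation: shift every letter 3 places forward in the alphabet (wrapping around).
So "fqqn" becomes "ittq".

ittq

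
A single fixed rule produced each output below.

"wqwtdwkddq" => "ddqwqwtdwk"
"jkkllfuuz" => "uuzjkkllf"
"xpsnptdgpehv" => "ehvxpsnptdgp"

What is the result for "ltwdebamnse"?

nseltwdebam

What's happening: move the last 3 characters to the front (rotate right by 3).
On "ltwdebamnse" that produces "nseltwdebam".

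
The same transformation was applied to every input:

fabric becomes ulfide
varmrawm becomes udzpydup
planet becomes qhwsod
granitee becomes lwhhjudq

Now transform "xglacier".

Rule — swap the front and back halves of the string, then shift every letter 3 places forward in the alphabet (wrapping around).
So "xglacier" becomes "flhuajod".

flhuajod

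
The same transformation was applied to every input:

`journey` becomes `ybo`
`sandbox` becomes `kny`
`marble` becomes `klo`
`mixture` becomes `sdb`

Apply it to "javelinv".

kosf

Each output is the input with this applied: shift every letter 10 places forward in the alphabet (wrapping around), then keep every other character starting from the second (positions 2nd, 4th, 6th, ...).
Working it through for "javelinv": intermediate "tkfovsxf", final "kosf".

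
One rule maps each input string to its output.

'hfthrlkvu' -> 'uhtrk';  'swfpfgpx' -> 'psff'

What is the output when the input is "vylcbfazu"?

uvlba

The transformation: keep every other character starting from the first (positions 1st, 3rd, 5th, ...), then move the last character to the front.
Applying both steps to "vylcbfazu": "vlbau", then "uvlba".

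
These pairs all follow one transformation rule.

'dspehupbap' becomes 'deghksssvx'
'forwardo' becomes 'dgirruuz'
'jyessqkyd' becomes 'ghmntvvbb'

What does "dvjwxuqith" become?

gklmtwxyza

In each case the input is transformed by: sort the characters into alphabetical order, then shift every letter 3 places forward in the alphabet (wrapping around).
Starting from "dvjwxuqith": after the first operation, "dhijqtuvwx"; after the second, "gklmtwxyza".
(Check on "jyessqkyd": → "dejkqssyy" → "ghmntvvbb" ✓)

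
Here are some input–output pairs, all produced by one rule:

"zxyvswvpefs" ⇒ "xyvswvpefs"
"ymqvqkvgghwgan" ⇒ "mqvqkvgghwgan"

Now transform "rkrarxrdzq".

The transformation: delete the first character.
"rkrarxrdzq" → "krarxrdzq".

krarxrdzq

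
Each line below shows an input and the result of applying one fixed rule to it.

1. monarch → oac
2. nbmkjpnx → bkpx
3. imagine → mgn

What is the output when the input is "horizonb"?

oiob

What's happening: keep every other character starting from the second (positions 2nd, 4th, 6th, ...).
On "horizonb" that produces "oiob".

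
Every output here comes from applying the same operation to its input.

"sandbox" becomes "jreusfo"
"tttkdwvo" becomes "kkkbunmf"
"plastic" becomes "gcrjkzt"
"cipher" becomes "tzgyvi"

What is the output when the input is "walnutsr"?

Each output is the input with this applied: shift every letter 9 places backward in the alphabet (wrapping around).
Doing the same to "walnutsr": "nrcelkji".

nrcelkji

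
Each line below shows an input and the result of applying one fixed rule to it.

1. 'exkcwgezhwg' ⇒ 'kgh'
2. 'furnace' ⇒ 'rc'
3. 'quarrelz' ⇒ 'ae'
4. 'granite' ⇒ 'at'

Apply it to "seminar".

ma

In each case the input is transformed by: keep one character in every 3, starting at position 3 (positions 3rd, 6th, 9th, ...).
Doing the same to "seminar": "ma".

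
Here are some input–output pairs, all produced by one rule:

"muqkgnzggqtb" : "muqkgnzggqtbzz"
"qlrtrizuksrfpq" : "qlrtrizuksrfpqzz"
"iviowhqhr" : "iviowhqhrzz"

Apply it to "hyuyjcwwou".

Each output is the input with this applied: append "zz".
On "hyuyjcwwou" that produces "hyuyjcwwouzz".

hyuyjcwwouzz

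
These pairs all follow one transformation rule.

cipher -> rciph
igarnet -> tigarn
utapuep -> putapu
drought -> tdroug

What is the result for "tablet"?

The pattern: move the last 2 characters to the front (rotate right by 2), then delete the first character.
For "tablet", step one produces "ettabl"; step two turns that into "ttabl".
(Check on "igarnet": → "etigarn" → "tigarn" ✓)

ttabl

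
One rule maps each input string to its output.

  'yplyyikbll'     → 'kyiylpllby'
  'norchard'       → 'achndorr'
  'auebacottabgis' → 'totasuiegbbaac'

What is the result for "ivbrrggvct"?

Each output is the input with this applied: take characters alternately from the front and the back (1st, last, 2nd, 2nd-last, ...), then move the last 3 characters to the front (rotate right by 3).
Applying both steps to "ivbrrggvct": "itvcbvrgrg", then "grgitvcbvr".

grgitvcbvr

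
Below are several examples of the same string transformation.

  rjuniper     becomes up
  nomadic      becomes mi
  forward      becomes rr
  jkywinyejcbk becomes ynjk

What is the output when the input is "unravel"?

re

What's happening: keep one character in every 3, starting at position 3 (positions 3rd, 6th, 9th, ...).
For "unravel" the result is "re".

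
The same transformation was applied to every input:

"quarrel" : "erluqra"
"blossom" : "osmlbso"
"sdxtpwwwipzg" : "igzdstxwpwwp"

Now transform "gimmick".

The rule is to swap each adjacent pair of characters (1↔2, 3↔4, ...), then move the last 3 characters to the front (rotate right by 3).
On "gimmick": the first step gives "igmmcik", and the second then gives "cikigmm".

cikigmm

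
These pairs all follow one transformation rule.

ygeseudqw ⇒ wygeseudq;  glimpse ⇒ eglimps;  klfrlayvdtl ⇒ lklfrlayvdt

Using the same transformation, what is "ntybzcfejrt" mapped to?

The transformation: move the last character to the front.
"ntybzcfejrt" → "tntybzcfejr".

tntybzcfejr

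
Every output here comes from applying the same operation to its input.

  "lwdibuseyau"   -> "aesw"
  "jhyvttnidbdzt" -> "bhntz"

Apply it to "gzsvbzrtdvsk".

bksv

In each case the input is transformed by: sort the characters into alphabetical order, then keep one character in every 3, starting at position 1 (positions 1st, 4th, 7th, ...).
Applying that to "gzsvbzrtdvsk" gives "bksv".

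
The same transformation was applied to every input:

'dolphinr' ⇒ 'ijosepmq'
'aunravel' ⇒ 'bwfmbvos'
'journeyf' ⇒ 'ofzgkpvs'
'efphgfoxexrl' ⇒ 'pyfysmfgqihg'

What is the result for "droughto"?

The transformation: shift every letter 1 place forward in the alphabet (wrapping around), then swap the front and back halves of the string.
Working it through for "droughto": intermediate "espvhiup", final "hiupespv".
(Check on "journeyf": → "kpvsofzg" → "ofzgkpvs" ✓)

hiupespv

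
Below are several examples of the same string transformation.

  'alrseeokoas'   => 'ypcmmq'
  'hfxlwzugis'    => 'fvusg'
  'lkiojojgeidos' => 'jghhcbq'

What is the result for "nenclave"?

lljt

The transformation: shift every letter 2 places backward in the alphabet (wrapping around), then keep every other character starting from the first (positions 1st, 3rd, 5th, ...).
Applying both steps to "nenclave": "lclajytc", then "lljt".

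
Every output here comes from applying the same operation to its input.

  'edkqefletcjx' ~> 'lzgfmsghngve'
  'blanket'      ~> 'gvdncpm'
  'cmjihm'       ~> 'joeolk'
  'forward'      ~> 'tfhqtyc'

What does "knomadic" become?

In each case the input is transformed by: shift every letter 2 places forward in the alphabet (wrapping around), then move the last 2 characters to the front (rotate right by 2).
"knomadic" → "mpqocfke" → "kempqocf".

kempqocf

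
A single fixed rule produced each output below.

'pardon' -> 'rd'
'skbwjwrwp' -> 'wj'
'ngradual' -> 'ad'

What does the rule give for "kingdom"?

In each case the input is transformed by: take characters alternately from the front and the back (1st, last, 2nd, 2nd-last, ...), then keep only the last 2 characters.
On "kingdom": the first step gives "kmiondg", and the second then gives "dg".

dg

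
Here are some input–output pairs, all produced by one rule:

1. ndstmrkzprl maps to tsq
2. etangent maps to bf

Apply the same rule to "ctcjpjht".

dk

The rule is to keep one character in every 3, starting at position 3 (positions 3rd, 6th, 9th, ...), then shift every letter 1 place forward in the alphabet (wrapping around).
Working it through for "ctcjpjht": intermediate "cj", final "dk".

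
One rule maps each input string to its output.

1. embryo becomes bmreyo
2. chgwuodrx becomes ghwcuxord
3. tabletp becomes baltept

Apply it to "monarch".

The pattern: move the first 2 characters to the end (rotate left by 2), then take characters alternately from the front and the back (1st, last, 2nd, 2nd-last, ...).
For "monarch", step one produces "narchmo"; step two turns that into "noamrhc".

noamrhc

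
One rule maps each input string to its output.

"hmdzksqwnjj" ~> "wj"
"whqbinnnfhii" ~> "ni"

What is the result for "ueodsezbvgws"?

bw

What's happening: keep one character in every 3, starting at position 2 (positions 2nd, 5th, 8th, ...), then delete the first 2 characters.
On "ueodsezbvgws": the first step gives "esbw", and the second then gives "bw".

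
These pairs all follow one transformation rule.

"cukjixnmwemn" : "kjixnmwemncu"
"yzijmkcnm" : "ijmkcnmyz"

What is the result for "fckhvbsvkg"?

The pattern: move the first 2 characters to the end (rotate left by 2).
On "fckhvbsvkg" that produces "khvbsvkgfc".

khvbsvkgfc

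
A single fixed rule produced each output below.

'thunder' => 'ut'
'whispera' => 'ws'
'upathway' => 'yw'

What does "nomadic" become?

on

Looking at the pairs, the operation is to sort the characters into reverse alphabetical order, then keep only the first 2 characters.
Applying both steps to "nomadic": "onmidca", then "on".
(Check on "whispera": → "wsrpihea" → "ws" ✓)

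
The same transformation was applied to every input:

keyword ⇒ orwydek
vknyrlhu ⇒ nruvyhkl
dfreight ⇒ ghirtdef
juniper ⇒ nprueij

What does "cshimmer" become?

immrsceh

In each case the input is transformed by: sort the characters into alphabetical order, then move the first 3 characters to the end (rotate left by 3).
On "cshimmer": the first step gives "cehimmrs", and the second then gives "immrsceh".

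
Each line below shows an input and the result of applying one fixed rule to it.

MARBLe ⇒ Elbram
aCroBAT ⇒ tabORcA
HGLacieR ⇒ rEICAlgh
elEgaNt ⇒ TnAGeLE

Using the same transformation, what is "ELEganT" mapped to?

In each case the input is transformed by: reverse the string, then flip the case of every letter.
Working it through for "ELEganT": intermediate "TnagELE", final "tNAGele".

tNAGele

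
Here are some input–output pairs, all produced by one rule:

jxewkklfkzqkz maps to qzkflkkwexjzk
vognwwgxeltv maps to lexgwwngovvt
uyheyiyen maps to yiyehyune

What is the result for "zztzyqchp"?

Rule — reverse the string, then move the first 2 characters to the end (rotate left by 2).
Working it through for "zztzyqchp": intermediate "phcqyztzz", final "cqyztzzph".
(Check on "jxewkklfkzqkz": → "zkqzkflkkwexj" → "qzkflkkwexjzk" ✓)

cqyztzzph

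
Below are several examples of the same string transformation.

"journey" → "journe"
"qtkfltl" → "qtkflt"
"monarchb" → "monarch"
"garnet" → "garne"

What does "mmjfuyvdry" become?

mmjfuyvdr

The pattern: delete the last character.
On "mmjfuyvdry" that produces "mmjfuyvdr".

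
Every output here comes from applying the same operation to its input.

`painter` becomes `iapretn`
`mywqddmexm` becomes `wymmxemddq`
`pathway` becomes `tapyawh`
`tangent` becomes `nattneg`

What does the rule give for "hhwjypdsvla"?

Each output is the input with this applied: move the first 3 characters to the end (rotate left by 3), then reverse the string.
Applying both steps to "hhwjypdsvla": "jypdsvlahhw", then "whhalvsdpyj".
(Check on "tangent": → "genttan" → "nattneg" ✓)

whhalvsdpyj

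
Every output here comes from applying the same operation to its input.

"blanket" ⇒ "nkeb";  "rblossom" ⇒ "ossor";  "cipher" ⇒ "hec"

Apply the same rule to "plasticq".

Each output is the input with this applied: swap the first and last characters, then delete the first 3 characters.
On "plasticq": the first step gives "qlasticp", and the second then gives "sticp".

sticp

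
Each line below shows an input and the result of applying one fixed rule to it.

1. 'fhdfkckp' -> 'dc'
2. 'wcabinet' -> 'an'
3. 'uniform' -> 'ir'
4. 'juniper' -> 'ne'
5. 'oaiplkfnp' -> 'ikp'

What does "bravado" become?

ad

Each output is the input with this applied: keep one character in every 3, starting at position 3 (positions 3rd, 6th, 9th, ...).
So "bravado" becomes "ad".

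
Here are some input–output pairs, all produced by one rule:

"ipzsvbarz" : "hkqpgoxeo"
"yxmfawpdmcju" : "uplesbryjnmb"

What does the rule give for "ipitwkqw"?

The pattern: shift every letter 11 places backward in the alphabet (wrapping around), then move the first 3 characters to the end (rotate left by 3).
Working it through for "ipitwkqw": intermediate "xexilzfl", final "ilzflxex".
(Check on "ipzsvbarz": → "xeohkqpgo" → "hkqpgoxeo" ✓)

ilzflxex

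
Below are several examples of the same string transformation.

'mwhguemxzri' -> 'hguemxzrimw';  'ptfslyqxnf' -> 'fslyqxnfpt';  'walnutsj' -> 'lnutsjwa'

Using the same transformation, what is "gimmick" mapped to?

mmickgi

What's happening: move the first 2 characters to the end (rotate left by 2).
"gimmick" → "mmickgi".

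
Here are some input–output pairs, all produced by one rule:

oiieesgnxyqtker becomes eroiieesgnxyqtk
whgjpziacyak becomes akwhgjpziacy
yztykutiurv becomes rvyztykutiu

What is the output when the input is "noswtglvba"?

What's happening: move the last 2 characters to the front (rotate right by 2).
So "noswtglvba" becomes "banoswtglv".

banoswtglv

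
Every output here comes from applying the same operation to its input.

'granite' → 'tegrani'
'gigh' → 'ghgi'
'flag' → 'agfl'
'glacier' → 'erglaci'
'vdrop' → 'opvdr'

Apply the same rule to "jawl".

The transformation: move the last 2 characters to the front (rotate right by 2).
On "jawl" that produces "wlja".

wlja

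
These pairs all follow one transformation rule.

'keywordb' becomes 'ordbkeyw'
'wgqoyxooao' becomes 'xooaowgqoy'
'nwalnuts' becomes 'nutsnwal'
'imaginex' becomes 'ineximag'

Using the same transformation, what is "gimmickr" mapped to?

The transformation: swap the front and back halves of the string.
On "gimmickr" that produces "ickrgimm".

ickrgimm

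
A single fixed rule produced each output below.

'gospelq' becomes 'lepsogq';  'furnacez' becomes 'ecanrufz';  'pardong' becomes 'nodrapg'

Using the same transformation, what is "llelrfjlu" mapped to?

ljfrlellu

Rule — reverse the string, then move the first character to the end.
On "llelrfjlu": the first step gives "uljfrlell", and the second then gives "ljfrlellu".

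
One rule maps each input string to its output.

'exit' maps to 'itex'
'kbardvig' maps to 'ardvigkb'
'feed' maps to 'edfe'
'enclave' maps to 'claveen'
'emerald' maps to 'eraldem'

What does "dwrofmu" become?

rofmudw

Rule — move the first 2 characters to the end (rotate left by 2).
For "dwrofmu" the result is "rofmudw".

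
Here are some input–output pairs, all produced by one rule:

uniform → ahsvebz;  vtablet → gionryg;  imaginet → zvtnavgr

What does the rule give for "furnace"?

hsaepnr

In each case the input is transformed by: shift every letter 13 places forward in the alphabet (wrapping around) — i.e. ROT13, then swap each adjacent pair of characters (1↔2, 3↔4, ...).
Working it through for "furnace": intermediate "sheanpr", final "hsaepnr".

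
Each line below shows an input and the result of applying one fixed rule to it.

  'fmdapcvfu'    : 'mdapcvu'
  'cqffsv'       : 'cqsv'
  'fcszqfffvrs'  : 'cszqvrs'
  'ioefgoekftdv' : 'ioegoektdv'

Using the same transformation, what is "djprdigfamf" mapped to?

djprdigam

The transformation: remove every "f".
So "djprdigfamf" becomes "djprdigam".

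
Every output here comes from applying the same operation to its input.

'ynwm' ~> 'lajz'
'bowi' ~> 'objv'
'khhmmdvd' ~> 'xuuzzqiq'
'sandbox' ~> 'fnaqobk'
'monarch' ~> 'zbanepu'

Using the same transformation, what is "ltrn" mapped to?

ygea

In each case the input is transformed by: shift every letter 13 places forward in the alphabet (wrapping around) — i.e. ROT13.
So "ltrn" becomes "ygea".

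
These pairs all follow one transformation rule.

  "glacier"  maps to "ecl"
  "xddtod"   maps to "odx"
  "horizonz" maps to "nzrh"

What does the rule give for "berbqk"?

The pattern: reverse the string, then keep every other character starting from the second (positions 2nd, 4th, 6th, ...).
For "berbqk" the result is "qrb".

qrb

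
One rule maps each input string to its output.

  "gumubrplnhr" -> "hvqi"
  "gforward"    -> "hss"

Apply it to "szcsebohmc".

ttpd

In each case the input is transformed by: keep one character in every 3, starting at position 1 (positions 1st, 4th, 7th, ...), then shift every letter 1 place forward in the alphabet (wrapping around).
"szcsebohmc" → "ssoc" → "ttpd".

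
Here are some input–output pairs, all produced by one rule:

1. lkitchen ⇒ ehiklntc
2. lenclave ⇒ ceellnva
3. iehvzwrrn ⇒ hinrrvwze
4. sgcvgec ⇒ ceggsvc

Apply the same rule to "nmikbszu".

Looking at the pairs, the operation is to sort the characters into alphabetical order, then move the first character to the end.
Starting from "nmikbszu": after the first operation, "bikmnsuz"; after the second, "ikmnsuzb".
(Check on "sgcvgec": → "cceggsv" → "ceggsvc" ✓)

ikmnsuzb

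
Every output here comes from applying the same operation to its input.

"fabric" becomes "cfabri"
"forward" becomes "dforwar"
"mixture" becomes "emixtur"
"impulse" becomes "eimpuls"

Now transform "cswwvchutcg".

gcswwvchutc

In each case the input is transformed by: move the last character to the front.
For "cswwvchutcg" the result is "gcswwvchutc".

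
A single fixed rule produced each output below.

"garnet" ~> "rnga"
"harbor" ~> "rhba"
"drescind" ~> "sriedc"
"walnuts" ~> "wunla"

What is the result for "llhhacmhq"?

The pattern: delete the last 2 characters, then sort the characters into reverse alphabetical order.
Applying both steps to "llhhacmhq": "llhhacm", then "mllhhca".

mllhhca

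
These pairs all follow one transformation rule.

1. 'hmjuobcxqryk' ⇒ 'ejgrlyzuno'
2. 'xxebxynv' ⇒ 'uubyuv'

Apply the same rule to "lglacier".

idixzf

The rule is to shift every letter 3 places backward in the alphabet (wrapping around), then delete the last 2 characters.
For "lglacier", step one produces "idixzfbo"; step two turns that into "idixzf".
(Check on "hmjuobcxqryk": → "ejgrlyzunovh" → "ejgrlyzuno" ✓)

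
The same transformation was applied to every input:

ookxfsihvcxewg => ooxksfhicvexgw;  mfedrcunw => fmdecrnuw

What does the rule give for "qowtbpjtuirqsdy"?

The transformation: swap each adjacent pair of characters (1↔2, 3↔4, ...).
For "qowtbpjtuirqsdy" the result is "oqtwpbtjiuqrdsy".

oqtwpbtjiuqrdsy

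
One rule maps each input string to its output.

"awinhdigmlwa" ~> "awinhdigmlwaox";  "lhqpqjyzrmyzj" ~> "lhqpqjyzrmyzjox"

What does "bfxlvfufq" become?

bfxlvfufqox

Each output is the input with this applied: append "ox".
"bfxlvfufq" → "bfxlvfufqox".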